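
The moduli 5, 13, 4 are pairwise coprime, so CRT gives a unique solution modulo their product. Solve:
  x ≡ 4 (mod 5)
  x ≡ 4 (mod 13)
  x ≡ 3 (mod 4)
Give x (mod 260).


Moduli 5, 13, 4 are pairwise coprime; by CRT there is a unique solution modulo M = 5 · 13 · 4 = 260.
Solve pairwise, accumulating the modulus:
  Start with x ≡ 4 (mod 5).
  Combine with x ≡ 4 (mod 13): since gcd(5, 13) = 1, we get a unique residue mod 65.
    Write x = 4 + 5·t and substitute into x ≡ 4 (mod 13): 5·t ≡ 4 − 4 = 0 (mod 13).
    The inverse of 5 mod 13 is 8 (since 5·8 = 40 = 3·13 + 1), so t ≡ 8·0 = 0 ≡ 0 (mod 13).
    Then x = 4 + 5·0 = 4, valid modulo lcm(5, 13) = 65: x ≡ 4 (mod 65).
  Combine with x ≡ 3 (mod 4): since gcd(65, 4) = 1, we get a unique residue mod 260.
    Write x = 4 + 65·t and substitute into x ≡ 3 (mod 4): 65·t ≡ 3 − 4 = -1 (mod 4).
    Reduce coefficients mod 4: 1·t ≡ 3 (mod 4).
    So t ≡ 3 (mod 4).
    Then x = 4 + 65·3 = 199, valid modulo lcm(65, 4) = 260: x ≡ 199 (mod 260).
Verify: 199 mod 5 = 4 ✓, 199 mod 13 = 4 ✓, 199 mod 4 = 3 ✓.

x ≡ 199 (mod 260).


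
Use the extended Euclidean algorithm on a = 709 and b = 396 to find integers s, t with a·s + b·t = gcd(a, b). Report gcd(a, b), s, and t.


Euclidean algorithm on (709, 396) — divide until remainder is 0:
  709 = 1 · 396 + 313
  396 = 1 · 313 + 83
  313 = 3 · 83 + 64
  83 = 1 · 64 + 19
  64 = 3 · 19 + 7
  19 = 2 · 7 + 5
  7 = 1 · 5 + 2
  5 = 2 · 2 + 1
  2 = 2 · 1 + 0
gcd(709, 396) = 1.
Track Bezout coefficients alongside the remainders: start with r₀ = 709 = a·1 + b·0 (s = 1, t = 0) and r₁ = 396 = a·0 + b·1 (s = 0, t = 1); each new remainder r_{k+1} = r_{k-1} − q_k·r_k inherits s_{k+1} = s_{k-1} − q_k·s_k, t_{k+1} = t_{k-1} − q_k·t_k, so r_k = a·s_k + b·t_k at every step:
  q = 1: r = 313, s = 1 − 1·0 = 1, t = 0 − 1·1 = -1  (check: 709·1 + 396·(-1) = 313)
  q = 1: r = 83, s = 0 − 1·1 = -1, t = 1 − 1·(-1) = 2  (check: 709·(-1) + 396·2 = 83)
  q = 3: r = 64, s = 1 − 3·(-1) = 4, t = -1 − 3·2 = -7  (check: 709·4 + 396·(-7) = 64)
  q = 1: r = 19, s = -1 − 1·4 = -5, t = 2 − 1·(-7) = 9  (check: 709·(-5) + 396·9 = 19)
  q = 3: r = 7, s = 4 − 3·(-5) = 19, t = -7 − 3·9 = -34  (check: 709·19 + 396·(-34) = 7)
  q = 2: r = 5, s = -5 − 2·19 = -43, t = 9 − 2·(-34) = 77  (check: 709·(-43) + 396·77 = 5)
  q = 1: r = 2, s = 19 − 1·(-43) = 62, t = -34 − 1·77 = -111  (check: 709·62 + 396·(-111) = 2)
  q = 2: r = 1, s = -43 − 2·62 = -167, t = 77 − 2·(-111) = 299  (check: 709·(-167) + 396·299 = 1)
The row with r = 1 (the gcd) gives the Bezout coefficients s = -167, t = 299.
Result: 709 · (-167) + 396 · (299) = 1.

gcd(709, 396) = 1; s = -167, t = 299 (check: 709·(-167) + 396·299 = 1).


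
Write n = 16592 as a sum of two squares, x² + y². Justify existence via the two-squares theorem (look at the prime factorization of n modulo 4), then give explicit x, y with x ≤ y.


Step 1: Factor n = 16592 = 2^4 · 17 · 61.
Step 2: Check the mod-4 condition on each prime factor: 2 = 2 (special); 17 ≡ 1 (mod 4), exponent 1; 61 ≡ 1 (mod 4), exponent 1.
All primes ≡ 3 (mod 4) appear to even exponent (or don't appear), so by the two-squares theorem n IS expressible as a sum of two squares.
Step 3: Build a representation. Group n = k² · m with k = 4 and m = 17 · 61 = 1037 (a product of primes ≡ 1 (mod 4)); a representation of m scales to one of n via (k·x)² + (k·y)² = k²(x² + y²). Each prime p ≡ 1 (mod 4) is itself a sum of two squares; find a² by testing p − a² for a perfect square:
  17: 17 − 1² = 16 = 4² ⇒ 17 = 1² + 4².
  61: 61 − 1² = 60, 61 − 2² = 57, 61 − 3² = 52, 61 − 4² = 45, 61 − 5² = 36 = 6² ⇒ 61 = 5² + 6².
  Combine using the Brahmagupta–Fibonacci identity (a² + b²)(c² + d²) = (ac − bd)² + (ad + bc)² = (ac + bd)² + (ad − bc)²:
  17 · 61 = 1037: from (1² + 4²)(5² + 6²), take (1·5 − 4·6, 1·6 + 4·5) = (5 − 24, 6 + 20) = (-19, 26); dropping signs (only squares matter) gives (19, 26); check 19² + 26² = 361 + 676 = 1037 ✓.
  Scale by k = 4: (4·19, 4·26) = (76, 104).
Step 4: Order so x ≤ y and verify: 76² + 104² = 5776 + 10816 = 16592 = n. ✓

n = 16592 = 76² + 104² (one valid representation with x ≤ y).


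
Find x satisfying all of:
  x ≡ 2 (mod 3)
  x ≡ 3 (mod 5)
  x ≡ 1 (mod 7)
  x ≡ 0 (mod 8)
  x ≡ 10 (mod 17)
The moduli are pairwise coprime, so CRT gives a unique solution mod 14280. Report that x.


Product of moduli M = 3 · 5 · 7 · 8 · 17 = 14280.
Merge one congruence at a time:
  Start: x ≡ 2 (mod 3).
  Combine with x ≡ 3 (mod 5); new modulus lcm = 15.
    Write x = 2 + 3·t and substitute into x ≡ 3 (mod 5): 3·t ≡ 3 − 2 = 1 (mod 5).
    The inverse of 3 mod 5 is 2 (since 3·2 = 6 = 1·5 + 1), so t ≡ 2·1 = 2 ≡ 2 (mod 5).
    Then x = 2 + 3·2 = 8, valid modulo lcm(3, 5) = 15: x ≡ 8 (mod 15).
  Combine with x ≡ 1 (mod 7); new modulus lcm = 105.
    Write x = 8 + 15·t and substitute into x ≡ 1 (mod 7): 15·t ≡ 1 − 8 = -7 (mod 7).
    Reduce coefficients mod 7: 1·t ≡ 0 (mod 7).
    So t ≡ 0 (mod 7).
    Then x = 8 + 15·0 = 8, valid modulo lcm(15, 7) = 105: x ≡ 8 (mod 105).
  Combine with x ≡ 0 (mod 8); new modulus lcm = 840.
    Write x = 8 + 105·t and substitute into x ≡ 0 (mod 8): 105·t ≡ 0 − 8 = -8 (mod 8).
    Reduce coefficients mod 8: 1·t ≡ 0 (mod 8).
    So t ≡ 0 (mod 8).
    Then x = 8 + 105·0 = 8, valid modulo lcm(105, 8) = 840: x ≡ 8 (mod 840).
  Combine with x ≡ 10 (mod 17); new modulus lcm = 14280.
    Write x = 8 + 840·t and substitute into x ≡ 10 (mod 17): 840·t ≡ 10 − 8 = 2 (mod 17).
    Reduce coefficients mod 17: 7·t ≡ 2 (mod 17).
    The inverse of 7 mod 17 is 5 (since 7·5 = 35 = 2·17 + 1), so t ≡ 5·2 = 10 ≡ 10 (mod 17).
    Then x = 8 + 840·10 = 8408, valid modulo lcm(840, 17) = 14280: x ≡ 8408 (mod 14280).
Verify against each original: 8408 mod 3 = 2, 8408 mod 5 = 3, 8408 mod 7 = 1, 8408 mod 8 = 0, 8408 mod 17 = 10.

x ≡ 8408 (mod 14280).


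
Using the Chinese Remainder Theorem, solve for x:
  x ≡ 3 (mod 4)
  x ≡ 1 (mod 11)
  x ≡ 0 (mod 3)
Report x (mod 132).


Moduli 4, 11, 3 are pairwise coprime; by CRT there is a unique solution modulo M = 4 · 11 · 3 = 132.
Solve pairwise, accumulating the modulus:
  Start with x ≡ 3 (mod 4).
  Combine with x ≡ 1 (mod 11): since gcd(4, 11) = 1, we get a unique residue mod 44.
    Write x = 3 + 4·t and substitute into x ≡ 1 (mod 11): 4·t ≡ 1 − 3 = -2 (mod 11).
    Reduce coefficients mod 11: 4·t ≡ 9 (mod 11).
    The inverse of 4 mod 11 is 3 (since 4·3 = 12 = 1·11 + 1), so t ≡ 3·9 = 27 ≡ 5 (mod 11).
    Then x = 3 + 4·5 = 23, valid modulo lcm(4, 11) = 44: x ≡ 23 (mod 44).
  Combine with x ≡ 0 (mod 3): since gcd(44, 3) = 1, we get a unique residue mod 132.
    Write x = 23 + 44·t and substitute into x ≡ 0 (mod 3): 44·t ≡ 0 − 23 = -23 (mod 3).
    Reduce coefficients mod 3: 2·t ≡ 1 (mod 3).
    The inverse of 2 mod 3 is 2 (since 2·2 = 4 = 1·3 + 1), so t ≡ 2·1 = 2 ≡ 2 (mod 3).
    Then x = 23 + 44·2 = 111, valid modulo lcm(44, 3) = 132: x ≡ 111 (mod 132).
Verify: 111 mod 4 = 3 ✓, 111 mod 11 = 1 ✓, 111 mod 3 = 0 ✓.

x ≡ 111 (mod 132).


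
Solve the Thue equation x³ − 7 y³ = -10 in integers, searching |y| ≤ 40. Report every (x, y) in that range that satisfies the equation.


The equation is x³ - 7y³ = -10. For fixed y, x³ = 7·y³ − 10, so a solution requires the RHS to be a perfect cube.
Strategy: iterate y from -40 to 40, compute RHS = 7·y³ − 10, and check whether it is a (positive or negative) perfect cube.
Check small values of y:
  y = 0: RHS = -10 is not a perfect cube.
  y = 1: RHS = -3 is not a perfect cube.
  y = -1: RHS = -17 is not a perfect cube.
  y = 2: RHS = 46 is not a perfect cube.
  y = -2: RHS = -66 is not a perfect cube.
  y = 3: RHS = 179 is not a perfect cube.
  y = -3: RHS = -199 is not a perfect cube.
Continuing the search up to |y| = 40 finds no solutions either.
No (x, y) in the scanned range satisfies the equation.

No integer solutions with |y| ≤ 40.


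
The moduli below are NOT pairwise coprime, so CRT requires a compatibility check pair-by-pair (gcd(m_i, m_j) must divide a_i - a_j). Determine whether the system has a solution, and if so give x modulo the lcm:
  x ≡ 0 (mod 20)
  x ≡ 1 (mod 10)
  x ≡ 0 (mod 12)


Moduli 20, 10, 12 are not pairwise coprime, so CRT works modulo lcm(m_i) when all pairwise compatibility conditions hold.
Pairwise compatibility: gcd(m_i, m_j) must divide a_i - a_j for every pair.
Merge one congruence at a time:
  Start: x ≡ 0 (mod 20).
  Combine with x ≡ 1 (mod 10): gcd(20, 10) = 10, and 1 - 0 = 1 is NOT divisible by 10.
    ⇒ system is inconsistent (no integer solution).

No solution (the system is inconsistent).


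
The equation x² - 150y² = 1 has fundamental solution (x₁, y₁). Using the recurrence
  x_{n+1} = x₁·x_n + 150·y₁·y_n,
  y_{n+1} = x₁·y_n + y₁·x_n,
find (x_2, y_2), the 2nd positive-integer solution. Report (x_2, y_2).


Step 1: Find the fundamental solution (x₁, y₁) of x² - 150y² = 1.
  Expand √150 as a continued fraction. a₀ = ⌊√150⌋ = 12; iterate m_{k+1} = d_k·a_k − m_k, d_{k+1} = (150 − m_{k+1}²)/d_k, a_{k+1} = ⌊(a₀ + m_{k+1})/d_{k+1}⌋ (starting m₀ = 0, d₀ = 1), with convergents p_k = a_k·p_{k-1} + p_{k-2}, q_k = a_k·q_{k-1} + q_{k-2} (p₋₁ = 1, q₋₁ = 0):
  k = 0: a₀ = 12; p₀/q₀ = 12/1; p₀² − 150·q₀² = 144 − 150 = -6.
  k = 1: m = 12, d = 6, a = ⌊(12 + 12)/6⌋ = 4; p/q = (4·12 + 1)/(4·1 + 0) = 49/4; p² − 150·q² = 2401 − 2400 = 1.
  The first convergent with p² − 150·q² = 1 gives the fundamental solution (x₁, y₁) = (49, 4).
Step 2: Apply the recurrence (x_{n+1}, y_{n+1}) = (x₁x_n + 150y₁y_n, x₁y_n + y₁x_n) repeatedly.
  From (x_1, y_1) = (49, 4): x_2 = 49·49 + 150·4·4 = 4801; y_2 = 49·4 + 4·49 = 392.
Step 3: Verify x_2² - 150·y_2² = 23049601 - 23049600 = 1 (should be 1). ✓

(x_1, y_1) = (49, 4); (x_2, y_2) = (4801, 392).


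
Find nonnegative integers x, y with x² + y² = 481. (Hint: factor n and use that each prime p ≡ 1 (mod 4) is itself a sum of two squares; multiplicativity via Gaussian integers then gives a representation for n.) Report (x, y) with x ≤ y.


Step 1: Factor n = 481 = 13 · 37.
Step 2: Check the mod-4 condition on each prime factor: 13 ≡ 1 (mod 4), exponent 1; 37 ≡ 1 (mod 4), exponent 1.
All primes ≡ 3 (mod 4) appear to even exponent (or don't appear), so by the two-squares theorem n IS expressible as a sum of two squares.
Step 3: Build a representation. Here n = 13 · 37 is a product of primes ≡ 1 (mod 4). Each prime p ≡ 1 (mod 4) is itself a sum of two squares; find a² by testing p − a² for a perfect square:
  13: 13 − 1² = 12, 13 − 2² = 9 = 3² ⇒ 13 = 2² + 3².
  37: 37 − 1² = 36 = 6² ⇒ 37 = 1² + 6².
  Combine using the Brahmagupta–Fibonacci identity (a² + b²)(c² + d²) = (ac − bd)² + (ad + bc)² = (ac + bd)² + (ad − bc)²:
  13 · 37 = 481: from (2² + 3²)(1² + 6²), take (2·1 − 3·6, 2·6 + 3·1) = (2 − 18, 12 + 3) = (-16, 15); dropping signs (only squares matter) gives (16, 15); check 16² + 15² = 256 + 225 = 481 ✓.
Step 4: Order so x ≤ y and verify: 15² + 16² = 225 + 256 = 481 = n. ✓

n = 481 = 15² + 16² (one valid representation with x ≤ y).


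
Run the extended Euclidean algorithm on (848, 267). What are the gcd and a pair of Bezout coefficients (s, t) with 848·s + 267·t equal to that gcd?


Euclidean algorithm on (848, 267) — divide until remainder is 0:
  848 = 3 · 267 + 47
  267 = 5 · 47 + 32
  47 = 1 · 32 + 15
  32 = 2 · 15 + 2
  15 = 7 · 2 + 1
  2 = 2 · 1 + 0
gcd(848, 267) = 1.
Track Bezout coefficients alongside the remainders: start with r₀ = 848 = a·1 + b·0 (s = 1, t = 0) and r₁ = 267 = a·0 + b·1 (s = 0, t = 1); each new remainder r_{k+1} = r_{k-1} − q_k·r_k inherits s_{k+1} = s_{k-1} − q_k·s_k, t_{k+1} = t_{k-1} − q_k·t_k, so r_k = a·s_k + b·t_k at every step:
  q = 3: r = 47, s = 1 − 3·0 = 1, t = 0 − 3·1 = -3  (check: 848·1 + 267·(-3) = 47)
  q = 5: r = 32, s = 0 − 5·1 = -5, t = 1 − 5·(-3) = 16  (check: 848·(-5) + 267·16 = 32)
  q = 1: r = 15, s = 1 − 1·(-5) = 6, t = -3 − 1·16 = -19  (check: 848·6 + 267·(-19) = 15)
  q = 2: r = 2, s = -5 − 2·6 = -17, t = 16 − 2·(-19) = 54  (check: 848·(-17) + 267·54 = 2)
  q = 7: r = 1, s = 6 − 7·(-17) = 125, t = -19 − 7·54 = -397  (check: 848·125 + 267·(-397) = 1)
The row with r = 1 (the gcd) gives the Bezout coefficients s = 125, t = -397.
Result: 848 · (125) + 267 · (-397) = 1.

gcd(848, 267) = 1; s = 125, t = -397 (check: 848·125 + 267·(-397) = 1).


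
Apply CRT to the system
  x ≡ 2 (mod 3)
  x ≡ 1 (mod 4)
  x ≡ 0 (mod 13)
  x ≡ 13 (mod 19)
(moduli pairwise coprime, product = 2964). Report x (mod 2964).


Product of moduli M = 3 · 4 · 13 · 19 = 2964.
Merge one congruence at a time:
  Start: x ≡ 2 (mod 3).
  Combine with x ≡ 1 (mod 4); new modulus lcm = 12.
    Write x = 2 + 3·t and substitute into x ≡ 1 (mod 4): 3·t ≡ 1 − 2 = -1 (mod 4).
    Reduce coefficients mod 4: 3·t ≡ 3 (mod 4).
    The inverse of 3 mod 4 is 3 (since 3·3 = 9 = 2·4 + 1), so t ≡ 3·3 = 9 ≡ 1 (mod 4).
    Then x = 2 + 3·1 = 5, valid modulo lcm(3, 4) = 12: x ≡ 5 (mod 12).
  Combine with x ≡ 0 (mod 13); new modulus lcm = 156.
    Write x = 5 + 12·t and substitute into x ≡ 0 (mod 13): 12·t ≡ 0 − 5 = -5 (mod 13).
    Reduce coefficients mod 13: 12·t ≡ 8 (mod 13).
    The inverse of 12 mod 13 is 12 (since 12·12 = 144 = 11·13 + 1), so t ≡ 12·8 = 96 ≡ 5 (mod 13).
    Then x = 5 + 12·5 = 65, valid modulo lcm(12, 13) = 156: x ≡ 65 (mod 156).
  Combine with x ≡ 13 (mod 19); new modulus lcm = 2964.
    Write x = 65 + 156·t and substitute into x ≡ 13 (mod 19): 156·t ≡ 13 − 65 = -52 (mod 19).
    Reduce coefficients mod 19: 4·t ≡ 5 (mod 19).
    The inverse of 4 mod 19 is 5 (since 4·5 = 20 = 1·19 + 1), so t ≡ 5·5 = 25 ≡ 6 (mod 19).
    Then x = 65 + 156·6 = 1001, valid modulo lcm(156, 19) = 2964: x ≡ 1001 (mod 2964).
Verify against each original: 1001 mod 3 = 2, 1001 mod 4 = 1, 1001 mod 13 = 0, 1001 mod 19 = 13.

x ≡ 1001 (mod 2964).


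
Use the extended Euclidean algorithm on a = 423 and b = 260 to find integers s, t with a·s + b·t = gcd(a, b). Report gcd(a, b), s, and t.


Euclidean algorithm on (423, 260) — divide until remainder is 0:
  423 = 1 · 260 + 163
  260 = 1 · 163 + 97
  163 = 1 · 97 + 66
  97 = 1 · 66 + 31
  66 = 2 · 31 + 4
  31 = 7 · 4 + 3
  4 = 1 · 3 + 1
  3 = 3 · 1 + 0
gcd(423, 260) = 1.
Track Bezout coefficients alongside the remainders: start with r₀ = 423 = a·1 + b·0 (s = 1, t = 0) and r₁ = 260 = a·0 + b·1 (s = 0, t = 1); each new remainder r_{k+1} = r_{k-1} − q_k·r_k inherits s_{k+1} = s_{k-1} − q_k·s_k, t_{k+1} = t_{k-1} − q_k·t_k, so r_k = a·s_k + b·t_k at every step:
  q = 1: r = 163, s = 1 − 1·0 = 1, t = 0 − 1·1 = -1  (check: 423·1 + 260·(-1) = 163)
  q = 1: r = 97, s = 0 − 1·1 = -1, t = 1 − 1·(-1) = 2  (check: 423·(-1) + 260·2 = 97)
  q = 1: r = 66, s = 1 − 1·(-1) = 2, t = -1 − 1·2 = -3  (check: 423·2 + 260·(-3) = 66)
  q = 1: r = 31, s = -1 − 1·2 = -3, t = 2 − 1·(-3) = 5  (check: 423·(-3) + 260·5 = 31)
  q = 2: r = 4, s = 2 − 2·(-3) = 8, t = -3 − 2·5 = -13  (check: 423·8 + 260·(-13) = 4)
  q = 7: r = 3, s = -3 − 7·8 = -59, t = 5 − 7·(-13) = 96  (check: 423·(-59) + 260·96 = 3)
  q = 1: r = 1, s = 8 − 1·(-59) = 67, t = -13 − 1·96 = -109  (check: 423·67 + 260·(-109) = 1)
The row with r = 1 (the gcd) gives the Bezout coefficients s = 67, t = -109.
Result: 423 · (67) + 260 · (-109) = 1.

gcd(423, 260) = 1; s = 67, t = -109 (check: 423·67 + 260·(-109) = 1).


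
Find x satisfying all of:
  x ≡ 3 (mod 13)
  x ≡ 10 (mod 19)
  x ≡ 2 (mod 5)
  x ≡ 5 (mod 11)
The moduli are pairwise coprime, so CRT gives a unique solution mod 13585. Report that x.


Product of moduli M = 13 · 19 · 5 · 11 = 13585.
Merge one congruence at a time:
  Start: x ≡ 3 (mod 13).
  Combine with x ≡ 10 (mod 19); new modulus lcm = 247.
    Write x = 3 + 13·t and substitute into x ≡ 10 (mod 19): 13·t ≡ 10 − 3 = 7 (mod 19).
    The inverse of 13 mod 19 is 3 (since 13·3 = 39 = 2·19 + 1), so t ≡ 3·7 = 21 ≡ 2 (mod 19).
    Then x = 3 + 13·2 = 29, valid modulo lcm(13, 19) = 247: x ≡ 29 (mod 247).
  Combine with x ≡ 2 (mod 5); new modulus lcm = 1235.
    Write x = 29 + 247·t and substitute into x ≡ 2 (mod 5): 247·t ≡ 2 − 29 = -27 (mod 5).
    Reduce coefficients mod 5: 2·t ≡ 3 (mod 5).
    The inverse of 2 mod 5 is 3 (since 2·3 = 6 = 1·5 + 1), so t ≡ 3·3 = 9 ≡ 4 (mod 5).
    Then x = 29 + 247·4 = 1017, valid modulo lcm(247, 5) = 1235: x ≡ 1017 (mod 1235).
  Combine with x ≡ 5 (mod 11); new modulus lcm = 13585.
    Write x = 1017 + 1235·t and substitute into x ≡ 5 (mod 11): 1235·t ≡ 5 − 1017 = -1012 (mod 11).
    Reduce coefficients mod 11: 3·t ≡ 0 (mod 11).
    The inverse of 3 mod 11 is 4 (since 3·4 = 12 = 1·11 + 1), so t ≡ 4·0 = 0 ≡ 0 (mod 11).
    Then x = 1017 + 1235·0 = 1017, valid modulo lcm(1235, 11) = 13585: x ≡ 1017 (mod 13585).
Verify against each original: 1017 mod 13 = 3, 1017 mod 19 = 10, 1017 mod 5 = 2, 1017 mod 11 = 5.

x ≡ 1017 (mod 13585).


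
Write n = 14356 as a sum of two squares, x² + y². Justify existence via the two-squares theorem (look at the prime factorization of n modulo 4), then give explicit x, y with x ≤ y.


Step 1: Factor n = 14356 = 2^2 · 37 · 97.
Step 2: Check the mod-4 condition on each prime factor: 2 = 2 (special); 37 ≡ 1 (mod 4), exponent 1; 97 ≡ 1 (mod 4), exponent 1.
All primes ≡ 3 (mod 4) appear to even exponent (or don't appear), so by the two-squares theorem n IS expressible as a sum of two squares.
Step 3: Build a representation. Group n = k² · m with k = 2 and m = 37 · 97 = 3589 (a product of primes ≡ 1 (mod 4)); a representation of m scales to one of n via (k·x)² + (k·y)² = k²(x² + y²). Each prime p ≡ 1 (mod 4) is itself a sum of two squares; find a² by testing p − a² for a perfect square:
  37: 37 − 1² = 36 = 6² ⇒ 37 = 1² + 6².
  97: 97 − 1² = 96, 97 − 2² = 93, 97 − 3² = 88, 97 − 4² = 81 = 9² ⇒ 97 = 4² + 9².
  Combine using the Brahmagupta–Fibonacci identity (a² + b²)(c² + d²) = (ac − bd)² + (ad + bc)² = (ac + bd)² + (ad − bc)²:
  37 · 97 = 3589: from (1² + 6²)(4² + 9²), take (1·4 − 6·9, 1·9 + 6·4) = (4 − 54, 9 + 24) = (-50, 33); dropping signs (only squares matter) gives (50, 33); check 50² + 33² = 2500 + 1089 = 3589 ✓.
  Scale by k = 2: (2·50, 2·33) = (100, 66).
Step 4: Order so x ≤ y and verify: 66² + 100² = 4356 + 10000 = 14356 = n. ✓

n = 14356 = 66² + 100² (one valid representation with x ≤ y).


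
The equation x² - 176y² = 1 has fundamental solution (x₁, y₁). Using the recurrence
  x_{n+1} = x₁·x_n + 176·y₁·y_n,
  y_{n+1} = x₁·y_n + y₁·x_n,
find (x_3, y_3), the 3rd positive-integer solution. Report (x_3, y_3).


Step 1: Find the fundamental solution (x₁, y₁) of x² - 176y² = 1.
  Expand √176 as a continued fraction. a₀ = ⌊√176⌋ = 13; iterate m_{k+1} = d_k·a_k − m_k, d_{k+1} = (176 − m_{k+1}²)/d_k, a_{k+1} = ⌊(a₀ + m_{k+1})/d_{k+1}⌋ (starting m₀ = 0, d₀ = 1), with convergents p_k = a_k·p_{k-1} + p_{k-2}, q_k = a_k·q_{k-1} + q_{k-2} (p₋₁ = 1, q₋₁ = 0):
  k = 0: a₀ = 13; p₀/q₀ = 13/1; p₀² − 176·q₀² = 169 − 176 = -7.
  k = 1: m = 13, d = 7, a = ⌊(13 + 13)/7⌋ = 3; p/q = (3·13 + 1)/(3·1 + 0) = 40/3; p² − 176·q² = 1600 − 1584 = 16.
  k = 2: m = 8, d = 16, a = ⌊(13 + 8)/16⌋ = 1; p/q = (1·40 + 13)/(1·3 + 1) = 53/4; p² − 176·q² = 2809 − 2816 = -7.
  k = 3: m = 8, d = 7, a = ⌊(13 + 8)/7⌋ = 3; p/q = (3·53 + 40)/(3·4 + 3) = 199/15; p² − 176·q² = 39601 − 39600 = 1.
  The first convergent with p² − 176·q² = 1 gives the fundamental solution (x₁, y₁) = (199, 15).
Step 2: Apply the recurrence (x_{n+1}, y_{n+1}) = (x₁x_n + 176y₁y_n, x₁y_n + y₁x_n) repeatedly.
  From (x_1, y_1) = (199, 15): x_2 = 199·199 + 176·15·15 = 79201; y_2 = 199·15 + 15·199 = 5970.
  From (x_2, y_2) = (79201, 5970): x_3 = 199·79201 + 176·15·5970 = 31521799; y_3 = 199·5970 + 15·79201 = 2376045.
Step 3: Verify x_3² - 176·y_3² = 993623812196401 - 993623812196400 = 1 (should be 1). ✓

(x_1, y_1) = (199, 15); (x_3, y_3) = (31521799, 2376045).


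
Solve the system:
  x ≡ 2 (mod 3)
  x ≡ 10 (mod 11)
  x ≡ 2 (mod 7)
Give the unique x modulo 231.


Moduli 3, 11, 7 are pairwise coprime; by CRT there is a unique solution modulo M = 3 · 11 · 7 = 231.
Solve pairwise, accumulating the modulus:
  Start with x ≡ 2 (mod 3).
  Combine with x ≡ 10 (mod 11): since gcd(3, 11) = 1, we get a unique residue mod 33.
    Write x = 2 + 3·t and substitute into x ≡ 10 (mod 11): 3·t ≡ 10 − 2 = 8 (mod 11).
    The inverse of 3 mod 11 is 4 (since 3·4 = 12 = 1·11 + 1), so t ≡ 4·8 = 32 ≡ 10 (mod 11).
    Then x = 2 + 3·10 = 32, valid modulo lcm(3, 11) = 33: x ≡ 32 (mod 33).
  Combine with x ≡ 2 (mod 7): since gcd(33, 7) = 1, we get a unique residue mod 231.
    Write x = 32 + 33·t and substitute into x ≡ 2 (mod 7): 33·t ≡ 2 − 32 = -30 (mod 7).
    Reduce coefficients mod 7: 5·t ≡ 5 (mod 7).
    The inverse of 5 mod 7 is 3 (since 5·3 = 15 = 2·7 + 1), so t ≡ 3·5 = 15 ≡ 1 (mod 7).
    Then x = 32 + 33·1 = 65, valid modulo lcm(33, 7) = 231: x ≡ 65 (mod 231).
Verify: 65 mod 3 = 2 ✓, 65 mod 11 = 10 ✓, 65 mod 7 = 2 ✓.

x ≡ 65 (mod 231).


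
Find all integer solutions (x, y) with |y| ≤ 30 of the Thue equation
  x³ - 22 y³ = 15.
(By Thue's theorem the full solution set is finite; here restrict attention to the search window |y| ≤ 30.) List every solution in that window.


The equation is x³ - 22y³ = 15. For fixed y, x³ = 22·y³ + 15, so a solution requires the RHS to be a perfect cube.
Strategy: iterate y from -30 to 30, compute RHS = 22·y³ + 15, and check whether it is a (positive or negative) perfect cube.
Check small values of y:
  y = 0: RHS = 15 is not a perfect cube.
  y = 1: RHS = 37 is not a perfect cube.
  y = -1: RHS = -7 is not a perfect cube.
  y = 2: RHS = 191 is not a perfect cube.
  y = -2: RHS = -161 is not a perfect cube.
  y = 3: RHS = 609 is not a perfect cube.
  y = -3: RHS = -579 is not a perfect cube.
Continuing the search up to |y| = 30 finds no solutions either.
No (x, y) in the scanned range satisfies the equation.

No integer solutions with |y| ≤ 30.


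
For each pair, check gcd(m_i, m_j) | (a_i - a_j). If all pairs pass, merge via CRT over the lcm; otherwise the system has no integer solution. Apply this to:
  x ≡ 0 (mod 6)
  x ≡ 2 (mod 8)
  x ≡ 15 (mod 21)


Moduli 6, 8, 21 are not pairwise coprime, so CRT works modulo lcm(m_i) when all pairwise compatibility conditions hold.
Pairwise compatibility: gcd(m_i, m_j) must divide a_i - a_j for every pair.
Merge one congruence at a time:
  Start: x ≡ 0 (mod 6).
  Combine with x ≡ 2 (mod 8): gcd(6, 8) = 2; 2 - 0 = 2, which IS divisible by 2, so compatible.
    Write x = 0 + 6·t and substitute into x ≡ 2 (mod 8): 6·t ≡ 2 − 0 = 2 (mod 8).
    Divide the congruence (and modulus) by g = 2: 3·t ≡ 1 (mod 4).
    The inverse of 3 mod 4 is 3 (since 3·3 = 9 = 2·4 + 1), so t ≡ 3·1 = 3 ≡ 3 (mod 4).
    Then x = 0 + 6·3 = 18, valid modulo lcm(6, 8) = 24: x ≡ 18 (mod 24).
  Combine with x ≡ 15 (mod 21): gcd(24, 21) = 3; 15 - 18 = -3, which IS divisible by 3, so compatible.
    Write x = 18 + 24·t and substitute into x ≡ 15 (mod 21): 24·t ≡ 15 − 18 = -3 (mod 21).
    Divide the congruence (and modulus) by g = 3: 8·t ≡ -1 (mod 7).
    Reduce coefficients mod 7: 1·t ≡ 6 (mod 7).
    So t ≡ 6 (mod 7).
    Then x = 18 + 24·6 = 162, valid modulo lcm(24, 21) = 168: x ≡ 162 (mod 168).
Verify: 162 mod 6 = 0, 162 mod 8 = 2, 162 mod 21 = 15.

x ≡ 162 (mod 168).


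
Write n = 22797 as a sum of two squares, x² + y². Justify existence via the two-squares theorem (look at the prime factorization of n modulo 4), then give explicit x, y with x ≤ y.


Step 1: Factor n = 22797 = 3^2 · 17 · 149.
Step 2: Check the mod-4 condition on each prime factor: 3 ≡ 3 (mod 4), exponent 2 (must be even); 17 ≡ 1 (mod 4), exponent 1; 149 ≡ 1 (mod 4), exponent 1.
All primes ≡ 3 (mod 4) appear to even exponent (or don't appear), so by the two-squares theorem n IS expressible as a sum of two squares.
Step 3: Build a representation. Group n = k² · m with k = 3 and m = 17 · 149 = 2533 (a product of primes ≡ 1 (mod 4)); a representation of m scales to one of n via (k·x)² + (k·y)² = k²(x² + y²). Each prime p ≡ 1 (mod 4) is itself a sum of two squares; find a² by testing p − a² for a perfect square:
  17: 17 − 1² = 16 = 4² ⇒ 17 = 1² + 4².
  149: 149 − 1² = 148, 149 − 2² = 145, 149 − 3² = 140, 149 − 4² = 133, 149 − 5² = 124, 149 − 6² = 113, 149 − 7² = 100 = 10² ⇒ 149 = 7² + 10².
  Combine using the Brahmagupta–Fibonacci identity (a² + b²)(c² + d²) = (ac − bd)² + (ad + bc)² = (ac + bd)² + (ad − bc)²:
  17 · 149 = 2533: from (1² + 4²)(7² + 10²), take (1·7 − 4·10, 1·10 + 4·7) = (7 − 40, 10 + 28) = (-33, 38); dropping signs (only squares matter) gives (33, 38); check 33² + 38² = 1089 + 1444 = 2533 ✓.
  Scale by k = 3: (3·33, 3·38) = (99, 114).
Step 4: Order so x ≤ y and verify: 99² + 114² = 9801 + 12996 = 22797 = n. ✓

n = 22797 = 99² + 114² (one valid representation with x ≤ y).


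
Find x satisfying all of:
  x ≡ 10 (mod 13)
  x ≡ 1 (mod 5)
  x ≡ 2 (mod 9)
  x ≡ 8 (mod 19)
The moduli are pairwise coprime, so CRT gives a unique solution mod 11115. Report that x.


Product of moduli M = 13 · 5 · 9 · 19 = 11115.
Merge one congruence at a time:
  Start: x ≡ 10 (mod 13).
  Combine with x ≡ 1 (mod 5); new modulus lcm = 65.
    Write x = 10 + 13·t and substitute into x ≡ 1 (mod 5): 13·t ≡ 1 − 10 = -9 (mod 5).
    Reduce coefficients mod 5: 3·t ≡ 1 (mod 5).
    The inverse of 3 mod 5 is 2 (since 3·2 = 6 = 1·5 + 1), so t ≡ 2·1 = 2 ≡ 2 (mod 5).
    Then x = 10 + 13·2 = 36, valid modulo lcm(13, 5) = 65: x ≡ 36 (mod 65).
  Combine with x ≡ 2 (mod 9); new modulus lcm = 585.
    Write x = 36 + 65·t and substitute into x ≡ 2 (mod 9): 65·t ≡ 2 − 36 = -34 (mod 9).
    Reduce coefficients mod 9: 2·t ≡ 2 (mod 9).
    The inverse of 2 mod 9 is 5 (since 2·5 = 10 = 1·9 + 1), so t ≡ 5·2 = 10 ≡ 1 (mod 9).
    Then x = 36 + 65·1 = 101, valid modulo lcm(65, 9) = 585: x ≡ 101 (mod 585).
  Combine with x ≡ 8 (mod 19); new modulus lcm = 11115.
    Write x = 101 + 585·t and substitute into x ≡ 8 (mod 19): 585·t ≡ 8 − 101 = -93 (mod 19).
    Reduce coefficients mod 19: 15·t ≡ 2 (mod 19).
    The inverse of 15 mod 19 is 14 (since 15·14 = 210 = 11·19 + 1), so t ≡ 14·2 = 28 ≡ 9 (mod 19).
    Then x = 101 + 585·9 = 5366, valid modulo lcm(585, 19) = 11115: x ≡ 5366 (mod 11115).
Verify against each original: 5366 mod 13 = 10, 5366 mod 5 = 1, 5366 mod 9 = 2, 5366 mod 19 = 8.

x ≡ 5366 (mod 11115).


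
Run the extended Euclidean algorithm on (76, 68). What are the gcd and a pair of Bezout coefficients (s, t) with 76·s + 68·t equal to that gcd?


Euclidean algorithm on (76, 68) — divide until remainder is 0:
  76 = 1 · 68 + 8
  68 = 8 · 8 + 4
  8 = 2 · 4 + 0
gcd(76, 68) = 4.
Track Bezout coefficients alongside the remainders: start with r₀ = 76 = a·1 + b·0 (s = 1, t = 0) and r₁ = 68 = a·0 + b·1 (s = 0, t = 1); each new remainder r_{k+1} = r_{k-1} − q_k·r_k inherits s_{k+1} = s_{k-1} − q_k·s_k, t_{k+1} = t_{k-1} − q_k·t_k, so r_k = a·s_k + b·t_k at every step:
  q = 1: r = 8, s = 1 − 1·0 = 1, t = 0 − 1·1 = -1  (check: 76·1 + 68·(-1) = 8)
  q = 8: r = 4, s = 0 − 8·1 = -8, t = 1 − 8·(-1) = 9  (check: 76·(-8) + 68·9 = 4)
The row with r = 4 (the gcd) gives the Bezout coefficients s = -8, t = 9.
Result: 76 · (-8) + 68 · (9) = 4.

gcd(76, 68) = 4; s = -8, t = 9 (check: 76·(-8) + 68·9 = 4).


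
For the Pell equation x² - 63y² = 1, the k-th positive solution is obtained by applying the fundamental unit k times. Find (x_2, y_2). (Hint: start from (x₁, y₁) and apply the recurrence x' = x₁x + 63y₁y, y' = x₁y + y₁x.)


Step 1: Find the fundamental solution (x₁, y₁) of x² - 63y² = 1.
  Expand √63 as a continued fraction. a₀ = ⌊√63⌋ = 7; iterate m_{k+1} = d_k·a_k − m_k, d_{k+1} = (63 − m_{k+1}²)/d_k, a_{k+1} = ⌊(a₀ + m_{k+1})/d_{k+1}⌋ (starting m₀ = 0, d₀ = 1), with convergents p_k = a_k·p_{k-1} + p_{k-2}, q_k = a_k·q_{k-1} + q_{k-2} (p₋₁ = 1, q₋₁ = 0):
  k = 0: a₀ = 7; p₀/q₀ = 7/1; p₀² − 63·q₀² = 49 − 63 = -14.
  k = 1: m = 7, d = 14, a = ⌊(7 + 7)/14⌋ = 1; p/q = (1·7 + 1)/(1·1 + 0) = 8/1; p² − 63·q² = 64 − 63 = 1.
  The first convergent with p² − 63·q² = 1 gives the fundamental solution (x₁, y₁) = (8, 1).
Step 2: Apply the recurrence (x_{n+1}, y_{n+1}) = (x₁x_n + 63y₁y_n, x₁y_n + y₁x_n) repeatedly.
  From (x_1, y_1) = (8, 1): x_2 = 8·8 + 63·1·1 = 127; y_2 = 8·1 + 1·8 = 16.
Step 3: Verify x_2² - 63·y_2² = 16129 - 16128 = 1 (should be 1). ✓

(x_1, y_1) = (8, 1); (x_2, y_2) = (127, 16).


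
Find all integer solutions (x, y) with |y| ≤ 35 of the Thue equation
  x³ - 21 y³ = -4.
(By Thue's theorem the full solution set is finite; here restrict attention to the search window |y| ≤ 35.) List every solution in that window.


The equation is x³ - 21y³ = -4. For fixed y, x³ = 21·y³ − 4, so a solution requires the RHS to be a perfect cube.
Strategy: iterate y from -35 to 35, compute RHS = 21·y³ − 4, and check whether it is a (positive or negative) perfect cube.
Check small values of y:
  y = 0: RHS = -4 is not a perfect cube.
  y = 1: RHS = 17 is not a perfect cube.
  y = -1: RHS = -25 is not a perfect cube.
  y = 2: RHS = 164 is not a perfect cube.
  y = -2: RHS = -172 is not a perfect cube.
  y = 3: RHS = 563 is not a perfect cube.
  y = -3: RHS = -571 is not a perfect cube.
Continuing the search up to |y| = 35 finds no solutions either.
No (x, y) in the scanned range satisfies the equation.

No integer solutions with |y| ≤ 35.


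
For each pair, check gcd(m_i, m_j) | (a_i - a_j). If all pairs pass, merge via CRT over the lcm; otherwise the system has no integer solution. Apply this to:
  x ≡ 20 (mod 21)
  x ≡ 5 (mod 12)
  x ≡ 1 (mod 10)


Moduli 21, 12, 10 are not pairwise coprime, so CRT works modulo lcm(m_i) when all pairwise compatibility conditions hold.
Pairwise compatibility: gcd(m_i, m_j) must divide a_i - a_j for every pair.
Merge one congruence at a time:
  Start: x ≡ 20 (mod 21).
  Combine with x ≡ 5 (mod 12): gcd(21, 12) = 3; 5 - 20 = -15, which IS divisible by 3, so compatible.
    Write x = 20 + 21·t and substitute into x ≡ 5 (mod 12): 21·t ≡ 5 − 20 = -15 (mod 12).
    Divide the congruence (and modulus) by g = 3: 7·t ≡ -5 (mod 4).
    Reduce coefficients mod 4: 3·t ≡ 3 (mod 4).
    The inverse of 3 mod 4 is 3 (since 3·3 = 9 = 2·4 + 1), so t ≡ 3·3 = 9 ≡ 1 (mod 4).
    Then x = 20 + 21·1 = 41, valid modulo lcm(21, 12) = 84: x ≡ 41 (mod 84).
  Combine with x ≡ 1 (mod 10): gcd(84, 10) = 2; 1 - 41 = -40, which IS divisible by 2, so compatible.
    Write x = 41 + 84·t and substitute into x ≡ 1 (mod 10): 84·t ≡ 1 − 41 = -40 (mod 10).
    Divide the congruence (and modulus) by g = 2: 42·t ≡ -20 (mod 5).
    Reduce coefficients mod 5: 2·t ≡ 0 (mod 5).
    The inverse of 2 mod 5 is 3 (since 2·3 = 6 = 1·5 + 1), so t ≡ 3·0 = 0 ≡ 0 (mod 5).
    Then x = 41 + 84·0 = 41, valid modulo lcm(84, 10) = 420: x ≡ 41 (mod 420).
Verify: 41 mod 21 = 20, 41 mod 12 = 5, 41 mod 10 = 1.

x ≡ 41 (mod 420).


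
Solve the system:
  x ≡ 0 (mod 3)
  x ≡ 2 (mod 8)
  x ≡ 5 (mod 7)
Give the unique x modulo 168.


Moduli 3, 8, 7 are pairwise coprime; by CRT there is a unique solution modulo M = 3 · 8 · 7 = 168.
Solve pairwise, accumulating the modulus:
  Start with x ≡ 0 (mod 3).
  Combine with x ≡ 2 (mod 8): since gcd(3, 8) = 1, we get a unique residue mod 24.
    Write x = 0 + 3·t and substitute into x ≡ 2 (mod 8): 3·t ≡ 2 − 0 = 2 (mod 8).
    The inverse of 3 mod 8 is 3 (since 3·3 = 9 = 1·8 + 1), so t ≡ 3·2 = 6 ≡ 6 (mod 8).
    Then x = 0 + 3·6 = 18, valid modulo lcm(3, 8) = 24: x ≡ 18 (mod 24).
  Combine with x ≡ 5 (mod 7): since gcd(24, 7) = 1, we get a unique residue mod 168.
    Write x = 18 + 24·t and substitute into x ≡ 5 (mod 7): 24·t ≡ 5 − 18 = -13 (mod 7).
    Reduce coefficients mod 7: 3·t ≡ 1 (mod 7).
    The inverse of 3 mod 7 is 5 (since 3·5 = 15 = 2·7 + 1), so t ≡ 5·1 = 5 ≡ 5 (mod 7).
    Then x = 18 + 24·5 = 138, valid modulo lcm(24, 7) = 168: x ≡ 138 (mod 168).
Verify: 138 mod 3 = 0 ✓, 138 mod 8 = 2 ✓, 138 mod 7 = 5 ✓.

x ≡ 138 (mod 168).


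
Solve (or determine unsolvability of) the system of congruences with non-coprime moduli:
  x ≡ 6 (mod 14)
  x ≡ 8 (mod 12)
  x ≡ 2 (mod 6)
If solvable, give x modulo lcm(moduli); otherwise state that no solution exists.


Moduli 14, 12, 6 are not pairwise coprime, so CRT works modulo lcm(m_i) when all pairwise compatibility conditions hold.
Pairwise compatibility: gcd(m_i, m_j) must divide a_i - a_j for every pair.
Merge one congruence at a time:
  Start: x ≡ 6 (mod 14).
  Combine with x ≡ 8 (mod 12): gcd(14, 12) = 2; 8 - 6 = 2, which IS divisible by 2, so compatible.
    Write x = 6 + 14·t and substitute into x ≡ 8 (mod 12): 14·t ≡ 8 − 6 = 2 (mod 12).
    Divide the congruence (and modulus) by g = 2: 7·t ≡ 1 (mod 6).
    Reduce coefficients mod 6: 1·t ≡ 1 (mod 6).
    So t ≡ 1 (mod 6).
    Then x = 6 + 14·1 = 20, valid modulo lcm(14, 12) = 84: x ≡ 20 (mod 84).
  Combine with x ≡ 2 (mod 6): gcd(84, 6) = 6; 2 - 20 = -18, which IS divisible by 6, so compatible.
    Write x = 20 + 84·t and substitute into x ≡ 2 (mod 6): 84·t ≡ 2 − 20 = -18 (mod 6).
    Divide the congruence (and modulus) by g = 6: 14·t ≡ -3 (mod 1).
    Modulo 1 every t works; take t = 0.
    Then x = 20 + 84·0 = 20, valid modulo lcm(84, 6) = 84: x ≡ 20 (mod 84).
Verify: 20 mod 14 = 6, 20 mod 12 = 8, 20 mod 6 = 2.

x ≡ 20 (mod 84).


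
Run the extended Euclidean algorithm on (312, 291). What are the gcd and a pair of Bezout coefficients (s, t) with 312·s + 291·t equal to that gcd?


Euclidean algorithm on (312, 291) — divide until remainder is 0:
  312 = 1 · 291 + 21
  291 = 13 · 21 + 18
  21 = 1 · 18 + 3
  18 = 6 · 3 + 0
gcd(312, 291) = 3.
Track Bezout coefficients alongside the remainders: start with r₀ = 312 = a·1 + b·0 (s = 1, t = 0) and r₁ = 291 = a·0 + b·1 (s = 0, t = 1); each new remainder r_{k+1} = r_{k-1} − q_k·r_k inherits s_{k+1} = s_{k-1} − q_k·s_k, t_{k+1} = t_{k-1} − q_k·t_k, so r_k = a·s_k + b·t_k at every step:
  q = 1: r = 21, s = 1 − 1·0 = 1, t = 0 − 1·1 = -1  (check: 312·1 + 291·(-1) = 21)
  q = 13: r = 18, s = 0 − 13·1 = -13, t = 1 − 13·(-1) = 14  (check: 312·(-13) + 291·14 = 18)
  q = 1: r = 3, s = 1 − 1·(-13) = 14, t = -1 − 1·14 = -15  (check: 312·14 + 291·(-15) = 3)
The row with r = 3 (the gcd) gives the Bezout coefficients s = 14, t = -15.
Result: 312 · (14) + 291 · (-15) = 3.

gcd(312, 291) = 3; s = 14, t = -15 (check: 312·14 + 291·(-15) = 3).


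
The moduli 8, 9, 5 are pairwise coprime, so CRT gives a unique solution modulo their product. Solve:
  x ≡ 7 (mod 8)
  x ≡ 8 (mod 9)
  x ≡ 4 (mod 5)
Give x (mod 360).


Moduli 8, 9, 5 are pairwise coprime; by CRT there is a unique solution modulo M = 8 · 9 · 5 = 360.
Solve pairwise, accumulating the modulus:
  Start with x ≡ 7 (mod 8).
  Combine with x ≡ 8 (mod 9): since gcd(8, 9) = 1, we get a unique residue mod 72.
    Write x = 7 + 8·t and substitute into x ≡ 8 (mod 9): 8·t ≡ 8 − 7 = 1 (mod 9).
    The inverse of 8 mod 9 is 8 (since 8·8 = 64 = 7·9 + 1), so t ≡ 8·1 = 8 ≡ 8 (mod 9).
    Then x = 7 + 8·8 = 71, valid modulo lcm(8, 9) = 72: x ≡ 71 (mod 72).
  Combine with x ≡ 4 (mod 5): since gcd(72, 5) = 1, we get a unique residue mod 360.
    Write x = 71 + 72·t and substitute into x ≡ 4 (mod 5): 72·t ≡ 4 − 71 = -67 (mod 5).
    Reduce coefficients mod 5: 2·t ≡ 3 (mod 5).
    The inverse of 2 mod 5 is 3 (since 2·3 = 6 = 1·5 + 1), so t ≡ 3·3 = 9 ≡ 4 (mod 5).
    Then x = 71 + 72·4 = 359, valid modulo lcm(72, 5) = 360: x ≡ 359 (mod 360).
Verify: 359 mod 8 = 7 ✓, 359 mod 9 = 8 ✓, 359 mod 5 = 4 ✓.

x ≡ 359 (mod 360).


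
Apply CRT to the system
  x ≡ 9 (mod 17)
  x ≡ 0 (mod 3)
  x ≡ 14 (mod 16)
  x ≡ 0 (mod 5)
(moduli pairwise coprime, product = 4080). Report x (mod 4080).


Product of moduli M = 17 · 3 · 16 · 5 = 4080.
Merge one congruence at a time:
  Start: x ≡ 9 (mod 17).
  Combine with x ≡ 0 (mod 3); new modulus lcm = 51.
    Write x = 9 + 17·t and substitute into x ≡ 0 (mod 3): 17·t ≡ 0 − 9 = -9 (mod 3).
    Reduce coefficients mod 3: 2·t ≡ 0 (mod 3).
    The inverse of 2 mod 3 is 2 (since 2·2 = 4 = 1·3 + 1), so t ≡ 2·0 = 0 ≡ 0 (mod 3).
    Then x = 9 + 17·0 = 9, valid modulo lcm(17, 3) = 51: x ≡ 9 (mod 51).
  Combine with x ≡ 14 (mod 16); new modulus lcm = 816.
    Write x = 9 + 51·t and substitute into x ≡ 14 (mod 16): 51·t ≡ 14 − 9 = 5 (mod 16).
    Reduce coefficients mod 16: 3·t ≡ 5 (mod 16).
    The inverse of 3 mod 16 is 11 (since 3·11 = 33 = 2·16 + 1), so t ≡ 11·5 = 55 ≡ 7 (mod 16).
    Then x = 9 + 51·7 = 366, valid modulo lcm(51, 16) = 816: x ≡ 366 (mod 816).
  Combine with x ≡ 0 (mod 5); new modulus lcm = 4080.
    Write x = 366 + 816·t and substitute into x ≡ 0 (mod 5): 816·t ≡ 0 − 366 = -366 (mod 5).
    Reduce coefficients mod 5: 1·t ≡ 4 (mod 5).
    So t ≡ 4 (mod 5).
    Then x = 366 + 816·4 = 3630, valid modulo lcm(816, 5) = 4080: x ≡ 3630 (mod 4080).
Verify against each original: 3630 mod 17 = 9, 3630 mod 3 = 0, 3630 mod 16 = 14, 3630 mod 5 = 0.

x ≡ 3630 (mod 4080).


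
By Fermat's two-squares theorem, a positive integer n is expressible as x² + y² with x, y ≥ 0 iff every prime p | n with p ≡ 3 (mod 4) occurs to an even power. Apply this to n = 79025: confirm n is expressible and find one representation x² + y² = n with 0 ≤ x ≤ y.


Step 1: Factor n = 79025 = 5^2 · 29 · 109.
Step 2: Check the mod-4 condition on each prime factor: 5 ≡ 1 (mod 4), exponent 2; 29 ≡ 1 (mod 4), exponent 1; 109 ≡ 1 (mod 4), exponent 1.
All primes ≡ 3 (mod 4) appear to even exponent (or don't appear), so by the two-squares theorem n IS expressible as a sum of two squares.
Step 3: Build a representation. Group n = k² · m with k = 5 and m = 29 · 109 = 3161 (a product of primes ≡ 1 (mod 4)); a representation of m scales to one of n via (k·x)² + (k·y)² = k²(x² + y²). Each prime p ≡ 1 (mod 4) is itself a sum of two squares; find a² by testing p − a² for a perfect square:
  29: 29 − 1² = 28, 29 − 2² = 25 = 5² ⇒ 29 = 2² + 5².
  109: 109 − 1² = 108, 109 − 2² = 105, 109 − 3² = 100 = 10² ⇒ 109 = 3² + 10².
  Combine using the Brahmagupta–Fibonacci identity (a² + b²)(c² + d²) = (ac − bd)² + (ad + bc)² = (ac + bd)² + (ad − bc)²:
  29 · 109 = 3161: from (2² + 5²)(3² + 10²), take (2·3 − 5·10, 2·10 + 5·3) = (6 − 50, 20 + 15) = (-44, 35); dropping signs (only squares matter) gives (44, 35); check 44² + 35² = 1936 + 1225 = 3161 ✓.
  Scale by k = 5: (5·44, 5·35) = (220, 175).
Step 4: Order so x ≤ y and verify: 175² + 220² = 30625 + 48400 = 79025 = n. ✓

n = 79025 = 175² + 220² (one valid representation with x ≤ y).


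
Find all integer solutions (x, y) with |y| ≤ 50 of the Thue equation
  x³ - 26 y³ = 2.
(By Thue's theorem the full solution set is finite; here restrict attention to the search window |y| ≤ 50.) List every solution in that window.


The equation is x³ - 26y³ = 2. For fixed y, x³ = 26·y³ + 2, so a solution requires the RHS to be a perfect cube.
Strategy: iterate y from -50 to 50, compute RHS = 26·y³ + 2, and check whether it is a (positive or negative) perfect cube.
Check small values of y:
  y = 0: RHS = 2 is not a perfect cube.
  y = 1: RHS = 28 is not a perfect cube.
  y = -1: RHS = -24 is not a perfect cube.
  y = 2: RHS = 210 is not a perfect cube.
  y = -2: RHS = -206 is not a perfect cube.
  y = 3: RHS = 704 is not a perfect cube.
  y = -3: RHS = -700 is not a perfect cube.
Continuing the search up to |y| = 50 finds no solutions either.
No (x, y) in the scanned range satisfies the equation.

No integer solutions with |y| ≤ 50.
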